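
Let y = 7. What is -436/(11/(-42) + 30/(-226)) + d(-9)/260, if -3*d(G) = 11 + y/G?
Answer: 3631501201/3287115 ≈ 1104.8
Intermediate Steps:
d(G) = -11/3 - 7/(3*G) (d(G) = -(11 + 7/G)/3 = -11/3 - 7/(3*G))
-436/(11/(-42) + 30/(-226)) + d(-9)/260 = -436/(11/(-42) + 30/(-226)) + ((⅓)*(-7 - 11*(-9))/(-9))/260 = -436/(11*(-1/42) + 30*(-1/226)) + ((⅓)*(-⅑)*(-7 + 99))*(1/260) = -436/(-11/42 - 15/113) + ((⅓)*(-⅑)*92)*(1/260) = -436/(-1873/4746) - 92/27*1/260 = -436*(-4746/1873) - 23/1755 = 2069256/1873 - 23/1755 = 3631501201/3287115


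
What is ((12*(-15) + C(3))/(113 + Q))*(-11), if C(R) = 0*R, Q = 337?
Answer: 22/5 ≈ 4.4000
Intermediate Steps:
C(R) = 0
((12*(-15) + C(3))/(113 + Q))*(-11) = ((12*(-15) + 0)/(113 + 337))*(-11) = ((-180 + 0)/450)*(-11) = -180*1/450*(-11) = -⅖*(-11) = 22/5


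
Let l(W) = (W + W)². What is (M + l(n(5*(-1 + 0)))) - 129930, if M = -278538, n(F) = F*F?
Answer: -405968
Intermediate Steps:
n(F) = F²
l(W) = 4*W² (l(W) = (2*W)² = 4*W²)
(M + l(n(5*(-1 + 0)))) - 129930 = (-278538 + 4*((5*(-1 + 0))²)²) - 129930 = (-278538 + 4*((5*(-1))²)²) - 129930 = (-278538 + 4*((-5)²)²) - 129930 = (-278538 + 4*25²) - 129930 = (-278538 + 4*625) - 129930 = (-278538 + 2500) - 129930 = -276038 - 129930 = -405968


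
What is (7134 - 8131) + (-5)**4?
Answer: -372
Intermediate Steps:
(7134 - 8131) + (-5)**4 = -997 + 625 = -372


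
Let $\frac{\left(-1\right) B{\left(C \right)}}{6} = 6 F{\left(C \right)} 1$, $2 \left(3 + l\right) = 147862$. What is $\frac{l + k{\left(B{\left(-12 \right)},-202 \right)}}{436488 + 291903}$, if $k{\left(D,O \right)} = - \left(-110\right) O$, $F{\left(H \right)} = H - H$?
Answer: $\frac{17236}{242797} \approx 0.070989$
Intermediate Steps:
$F{\left(H \right)} = 0$
$l = 73928$ ($l = -3 + \frac{1}{2} \cdot 147862 = -3 + 73931 = 73928$)
$B{\left(C \right)} = 0$ ($B{\left(C \right)} = - 6 \cdot 6 \cdot 0 \cdot 1 = - 6 \cdot 0 \cdot 1 = \left(-6\right) 0 = 0$)
$k{\left(D,O \right)} = 110 O$
$\frac{l + k{\left(B{\left(-12 \right)},-202 \right)}}{436488 + 291903} = \frac{73928 + 110 \left(-202\right)}{436488 + 291903} = \frac{73928 - 22220}{728391} = 51708 \cdot \frac{1}{728391} = \frac{17236}{242797}$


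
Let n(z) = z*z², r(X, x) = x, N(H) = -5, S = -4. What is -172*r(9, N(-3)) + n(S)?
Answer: 796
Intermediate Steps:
n(z) = z³
-172*r(9, N(-3)) + n(S) = -172*(-5) + (-4)³ = 860 - 64 = 796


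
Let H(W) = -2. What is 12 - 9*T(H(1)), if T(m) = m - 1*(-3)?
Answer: 3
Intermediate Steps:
T(m) = 3 + m (T(m) = m + 3 = 3 + m)
12 - 9*T(H(1)) = 12 - 9*(3 - 2) = 12 - 9*1 = 12 - 9 = 3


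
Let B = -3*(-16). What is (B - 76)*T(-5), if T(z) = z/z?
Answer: -28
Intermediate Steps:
T(z) = 1
B = 48
(B - 76)*T(-5) = (48 - 76)*1 = -28*1 = -28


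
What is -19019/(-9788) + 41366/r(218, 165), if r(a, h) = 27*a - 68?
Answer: 257771475/28473292 ≈ 9.0531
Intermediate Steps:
r(a, h) = -68 + 27*a
-19019/(-9788) + 41366/r(218, 165) = -19019/(-9788) + 41366/(-68 + 27*218) = -19019*(-1/9788) + 41366/(-68 + 5886) = 19019/9788 + 41366/5818 = 19019/9788 + 41366*(1/5818) = 19019/9788 + 20683/2909 = 257771475/28473292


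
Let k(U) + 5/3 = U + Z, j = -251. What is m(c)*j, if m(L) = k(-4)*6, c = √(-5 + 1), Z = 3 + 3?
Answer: -502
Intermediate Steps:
Z = 6
c = 2*I (c = √(-4) = 2*I ≈ 2.0*I)
k(U) = 13/3 + U (k(U) = -5/3 + (U + 6) = -5/3 + (6 + U) = 13/3 + U)
m(L) = 2 (m(L) = (13/3 - 4)*6 = (⅓)*6 = 2)
m(c)*j = 2*(-251) = -502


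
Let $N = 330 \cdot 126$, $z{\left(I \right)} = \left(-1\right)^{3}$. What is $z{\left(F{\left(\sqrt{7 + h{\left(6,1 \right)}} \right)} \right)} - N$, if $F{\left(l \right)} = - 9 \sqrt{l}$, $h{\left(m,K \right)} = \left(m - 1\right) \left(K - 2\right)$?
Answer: $-41581$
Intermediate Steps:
$h{\left(m,K \right)} = \left(-1 + m\right) \left(-2 + K\right)$
$z{\left(I \right)} = -1$
$N = 41580$
$z{\left(F{\left(\sqrt{7 + h{\left(6,1 \right)}} \right)} \right)} - N = -1 - 41580 = -41581$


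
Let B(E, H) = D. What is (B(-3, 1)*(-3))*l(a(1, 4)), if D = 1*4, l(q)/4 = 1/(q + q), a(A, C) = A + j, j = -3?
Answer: 12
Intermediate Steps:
a(A, C) = -3 + A (a(A, C) = A - 3 = -3 + A)
l(q) = 2/q (l(q) = 4/(q + q) = 4/((2*q)) = 4*(1/(2*q)) = 2/q)
D = 4
B(E, H) = 4
(B(-3, 1)*(-3))*l(a(1, 4)) = (4*(-3))*(2/(-3 + 1)) = -24/(-2) = -24*(-1)/2 = -12*(-1) = 12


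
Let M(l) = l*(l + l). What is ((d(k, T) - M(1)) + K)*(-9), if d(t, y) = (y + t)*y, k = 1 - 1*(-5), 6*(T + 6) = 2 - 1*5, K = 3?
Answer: -153/4 ≈ -38.250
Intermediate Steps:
T = -13/2 (T = -6 + (2 - 1*5)/6 = -6 + (2 - 5)/6 = -6 + (⅙)*(-3) = -6 - ½ = -13/2 ≈ -6.5000)
M(l) = 2*l² (M(l) = l*(2*l) = 2*l²)
k = 6 (k = 1 + 5 = 6)
d(t, y) = y*(t + y) (d(t, y) = (t + y)*y = y*(t + y))
((d(k, T) - M(1)) + K)*(-9) = ((-13*(6 - 13/2)/2 - 2*1²) + 3)*(-9) = ((-13/2*(-½) - 2) + 3)*(-9) = ((13/4 - 1*2) + 3)*(-9) = ((13/4 - 2) + 3)*(-9) = (5/4 + 3)*(-9) = (17/4)*(-9) = -153/4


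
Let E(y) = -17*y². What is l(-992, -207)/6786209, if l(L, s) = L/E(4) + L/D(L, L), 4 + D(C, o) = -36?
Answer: 2418/576827765 ≈ 4.1919e-6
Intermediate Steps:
D(C, o) = -40 (D(C, o) = -4 - 36 = -40)
l(L, s) = -39*L/1360 (l(L, s) = L/((-17*4²)) + L/(-40) = L/((-17*16)) + L*(-1/40) = L/(-272) - L/40 = L*(-1/272) - L/40 = -L/272 - L/40 = -39*L/1360)
l(-992, -207)/6786209 = -39/1360*(-992)/6786209 = (2418/85)*(1/6786209) = 2418/576827765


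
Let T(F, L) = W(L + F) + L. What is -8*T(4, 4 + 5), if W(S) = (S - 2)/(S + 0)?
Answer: -1024/13 ≈ -78.769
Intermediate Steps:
W(S) = (-2 + S)/S
T(F, L) = L + (-2 + F + L)/(F + L) (T(F, L) = (-2 + (L + F))/(L + F) + L = (-2 + (F + L))/(F + L) + L = (-2 + F + L)/(F + L) + L = L + (-2 + F + L)/(F + L))
-8*T(4, 4 + 5) = -8*(-2 + 4 + (4 + 5) + (4 + 5)*(4 + (4 + 5)))/(4 + (4 + 5)) = -8*(-2 + 4 + 9 + 9*(4 + 9))/(4 + 9) = -8*(-2 + 4 + 9 + 9*13)/13 = -8*(-2 + 4 + 9 + 117)/13 = -8*128/13 = -1024/13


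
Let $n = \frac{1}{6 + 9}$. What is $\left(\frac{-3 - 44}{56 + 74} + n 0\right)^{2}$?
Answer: $\frac{2209}{16900} \approx 0.13071$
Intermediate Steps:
$n = \frac{1}{15} \approx 0.066667$
$\left(\frac{-3 - 44}{56 + 74} + n 0\right)^{2} = \left(\frac{-3 - 44}{56 + 74} + \frac{1}{15} \cdot 0\right)^{2} = \left(- \frac{47}{130} + 0\right)^{2} = \left(- \frac{47}{130}\right)^{2} = \frac{2209}{16900}$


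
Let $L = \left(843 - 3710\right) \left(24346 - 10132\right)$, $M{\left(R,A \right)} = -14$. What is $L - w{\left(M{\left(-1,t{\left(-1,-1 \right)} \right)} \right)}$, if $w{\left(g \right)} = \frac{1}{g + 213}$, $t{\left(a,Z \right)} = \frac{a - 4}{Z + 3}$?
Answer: $- \frac{8109556063}{199} \approx -4.0752 \cdot 10^{7}$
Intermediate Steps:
$t{\left(a,Z \right)} = \frac{-4 + a}{3 + Z}$
$L = -40751538$ ($L = \left(-2867\right) 14214 = -40751538$)
$w{\left(g \right)} = \frac{1}{213 + g}$
$L - w{\left(M{\left(-1,t{\left(-1,-1 \right)} \right)} \right)} = -40751538 - \frac{1}{213 - 14} = -40751538 - \frac{1}{199} = - \frac{8109556063}{199}$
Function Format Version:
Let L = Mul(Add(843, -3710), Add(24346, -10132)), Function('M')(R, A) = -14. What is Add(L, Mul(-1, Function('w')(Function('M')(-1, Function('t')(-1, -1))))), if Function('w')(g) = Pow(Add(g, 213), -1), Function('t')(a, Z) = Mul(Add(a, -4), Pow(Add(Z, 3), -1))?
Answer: Rational(-8109556063, 199) ≈ -4.0752e+7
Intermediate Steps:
Function('t')(a, Z) = Mul(Pow(Add(3, Z), -1), Add(-4, a)) (Function('t')(a, Z) = Mul(Add(-4, a), Pow(Add(3, Z), -1)) = Mul(Pow(Add(3, Z), -1), Add(-4, a)))
L = -40751538 (L = Mul(-2867, 14214) = -40751538)
Function('w')(g) = Pow(Add(213, g), -1)
Add(L, Mul(-1, Function('w')(Function('M')(-1, Function('t')(-1, -1))))) = Add(-40751538, Mul(-1, Pow(Add(213, -14), -1))) = Add(-40751538, Mul(-1, Pow(199, -1))) = Add(-40751538, Mul(-1, Rational(1, 199))) = Add(-40751538, Rational(-1, 199)) = Rational(-8109556063, 199)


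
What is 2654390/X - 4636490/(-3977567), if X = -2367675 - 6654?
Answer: 450538596080/9444052677543 ≈ 0.047706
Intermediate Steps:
X = -2374329
2654390/X - 4636490/(-3977567) = 2654390/(-2374329) - 4636490/(-3977567) = 2654390*(-1/2374329) - 4636490*(-1/3977567) = -2654390/2374329 + 4636490/3977567 = 450538596080/9444052677543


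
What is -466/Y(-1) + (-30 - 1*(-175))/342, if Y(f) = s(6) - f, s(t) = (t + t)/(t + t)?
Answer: -79541/342 ≈ -232.58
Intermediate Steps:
s(t) = 1 (s(t) = (2*t)/((2*t)) = (2*t)*(1/(2*t)) = 1)
Y(f) = 1 - f
-466/Y(-1) + (-30 - 1*(-175))/342 = -466/(1 - 1*(-1)) + (-30 - 1*(-175))/342 = -466/(1 + 1) + (-30 + 175)*(1/342) = -466/2 + 145*(1/342) = -466*½ + 145/342 = -233 + 145/342 = -79541/342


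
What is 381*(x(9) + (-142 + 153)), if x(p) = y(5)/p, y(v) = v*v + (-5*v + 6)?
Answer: 4445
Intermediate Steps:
y(v) = 6 + v**2 - 5*v (y(v) = v**2 + (6 - 5*v) = 6 + v**2 - 5*v)
x(p) = 6/p (x(p) = (6 + 5**2 - 5*5)/p = (6 + 25 - 25)/p = 6/p)
381*(x(9) + (-142 + 153)) = 381*(6/9 + (-142 + 153)) = 381*(6*(1/9) + 11) = 381*(2/3 + 11) = 381*(35/3) = 4445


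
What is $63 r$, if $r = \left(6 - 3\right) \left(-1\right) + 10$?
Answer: $441$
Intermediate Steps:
$r = 7$ ($r = \left(6 - 3\right) \left(-1\right) + 10 = 3 \left(-1\right) + 10 = -3 + 10 = 7$)
$63 r = 63 \cdot 7 = 441$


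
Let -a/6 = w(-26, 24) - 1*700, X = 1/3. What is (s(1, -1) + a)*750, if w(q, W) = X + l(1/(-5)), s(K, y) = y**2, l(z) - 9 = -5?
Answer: 3131250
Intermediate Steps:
l(z) = 4 (l(z) = 9 - 5 = 4)
X = 1/3 ≈ 0.33333
w(q, W) = 13/3 (w(q, W) = 1/3 + 4 = 13/3)
a = 4174 (a = -6*(13/3 - 1*700) = -6*(13/3 - 700) = -6*(-2087/3) = 4174)
(s(1, -1) + a)*750 = ((-1)**2 + 4174)*750 = (1 + 4174)*750 = 4175*750 = 3131250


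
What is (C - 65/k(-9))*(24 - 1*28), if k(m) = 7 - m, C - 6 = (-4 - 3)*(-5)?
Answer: -591/4 ≈ -147.75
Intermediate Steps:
C = 41 (C = 6 + (-4 - 3)*(-5) = 6 - 7*(-5) = 6 + 35 = 41)
(C - 65/k(-9))*(24 - 1*28) = (41 - 65/(7 - 1*(-9)))*(24 - 1*28) = (41 - 65/(7 + 9))*(24 - 28) = (41 - 65/16)*(-4) = (591/16)*(-4) = -591/4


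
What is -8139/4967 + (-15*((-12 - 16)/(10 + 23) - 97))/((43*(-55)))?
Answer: -58385660/25843301 ≈ -2.2592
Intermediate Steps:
-8139/4967 + (-15*((-12 - 16)/(10 + 23) - 97))/((43*(-55))) = -8139*1/4967 - 15*(-28/33 - 97)/(-2365) = -8139/4967 - 15*(-28*1/33 - 97)*(-1/2365) = -8139/4967 - 15*(-28/33 - 97)*(-1/2365) = -8139/4967 - 15*(-3229/33)*(-1/2365) = -8139/4967 + (16145/11)*(-1/2365) = -8139/4967 - 3229/5203 = -58385660/25843301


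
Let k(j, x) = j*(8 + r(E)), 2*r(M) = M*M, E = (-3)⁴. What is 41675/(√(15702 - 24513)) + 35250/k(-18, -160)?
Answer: -11750/19731 - 41675*I*√979/2937 ≈ -0.59551 - 443.98*I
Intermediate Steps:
E = 81
r(M) = M²/2 (r(M) = (M*M)/2 = M²/2)
k(j, x) = 6577*j/2 (k(j, x) = j*(8 + (½)*81²) = j*(8 + (½)*6561) = j*(8 + 6561/2) = j*(6577/2) = 6577*j/2)
41675/(√(15702 - 24513)) + 35250/k(-18, -160) = 41675/(√(15702 - 24513)) + 35250/(((6577/2)*(-18))) = 41675/(√(-8811)) + 35250/(-59193) = 41675/((3*I*√979)) + 35250*(-1/59193) = 41675*(-I*√979/2937) - 11750/19731 = -41675*I*√979/2937 - 11750/19731 = -11750/19731 - 41675*I*√979/2937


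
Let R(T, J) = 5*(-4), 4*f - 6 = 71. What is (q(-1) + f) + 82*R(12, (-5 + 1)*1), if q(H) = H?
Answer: -6487/4 ≈ -1621.8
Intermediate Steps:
f = 77/4 (f = 3/2 + (¼)*71 = 3/2 + 71/4 = 77/4 ≈ 19.250)
R(T, J) = -20
(q(-1) + f) + 82*R(12, (-5 + 1)*1) = (-1 + 77/4) + 82*(-20) = 73/4 - 1640 = -6487/4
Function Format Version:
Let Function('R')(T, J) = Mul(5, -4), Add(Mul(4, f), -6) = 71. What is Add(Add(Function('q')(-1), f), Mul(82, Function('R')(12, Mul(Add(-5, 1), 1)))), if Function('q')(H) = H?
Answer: Rational(-6487, 4) ≈ -1621.8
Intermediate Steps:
f = Rational(77, 4) (f = Add(Rational(3, 2), Mul(Rational(1, 4), 71)) = Add(Rational(3, 2), Rational(71, 4)) = Rational(77, 4) ≈ 19.250)
Function('R')(T, J) = -20
Add(Add(Function('q')(-1), f), Mul(82, Function('R')(12, Mul(Add(-5, 1), 1)))) = Add(Add(-1, Rational(77, 4)), Mul(82, -20)) = Add(Rational(73, 4), -1640) = Rational(-6487, 4)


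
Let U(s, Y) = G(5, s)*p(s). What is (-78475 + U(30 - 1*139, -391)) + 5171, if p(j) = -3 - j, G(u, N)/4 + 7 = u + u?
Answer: -72032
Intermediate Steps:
G(u, N) = -28 + 8*u (G(u, N) = -28 + 4*(u + u) = -28 + 4*(2*u) = -28 + 8*u)
U(s, Y) = -36 - 12*s (U(s, Y) = (-28 + 8*5)*(-3 - s) = (-28 + 40)*(-3 - s) = 12*(-3 - s) = -36 - 12*s)
(-78475 + U(30 - 1*139, -391)) + 5171 = (-78475 + (-36 - 12*(30 - 1*139))) + 5171 = (-78475 + (-36 - 12*(30 - 139))) + 5171 = (-78475 + (-36 - 12*(-109))) + 5171 = (-78475 + (-36 + 1308)) + 5171 = (-78475 + 1272) + 5171 = -77203 + 5171 = -72032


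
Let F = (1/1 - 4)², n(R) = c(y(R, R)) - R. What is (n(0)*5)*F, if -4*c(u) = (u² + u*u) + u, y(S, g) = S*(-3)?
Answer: 0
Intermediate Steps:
y(S, g) = -3*S
c(u) = -u²/2 - u/4 (c(u) = -((u² + u*u) + u)/4 = -((u² + u²) + u)/4 = -(2*u² + u)/4 = -(u + 2*u²)/4 = -u²/2 - u/4)
n(R) = -R + 3*R*(1 - 6*R)/4 (n(R) = -(-3*R)*(1 + 2*(-3*R))/4 - R = -(-3*R)*(1 - 6*R)/4 - R = 3*R*(1 - 6*R)/4 - R = -R + 3*R*(1 - 6*R)/4)
F = 9 (F = (1 - 4)² = (-3)² = 9)
(n(0)*5)*F = (((¼)*0*(-1 - 18*0))*5)*9 = (((¼)*0*(-1 + 0))*5)*9 = (((¼)*0*(-1))*5)*9 = (0*5)*9 = 0*9 = 0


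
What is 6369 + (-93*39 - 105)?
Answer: 2637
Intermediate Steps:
6369 + (-93*39 - 105) = 6369 + (-3627 - 105) = 6369 - 3732 = 2637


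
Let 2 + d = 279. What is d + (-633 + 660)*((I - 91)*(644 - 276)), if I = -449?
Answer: -5365163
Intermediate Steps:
d = 277 (d = -2 + 279 = 277)
d + (-633 + 660)*((I - 91)*(644 - 276)) = 277 + (-633 + 660)*((-449 - 91)*(644 - 276)) = 277 + 27*(-540*368) = 277 + 27*(-198720) = 277 - 5365440 = -5365163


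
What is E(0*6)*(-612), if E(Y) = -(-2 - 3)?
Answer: -3060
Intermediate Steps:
E(Y) = 5 (E(Y) = -1*(-5) = 5)
E(0*6)*(-612) = 5*(-612) = -3060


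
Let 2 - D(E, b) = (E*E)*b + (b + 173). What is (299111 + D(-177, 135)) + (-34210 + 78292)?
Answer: -3886528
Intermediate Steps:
D(E, b) = -171 - b - b*E² (D(E, b) = 2 - ((E*E)*b + (b + 173)) = 2 - (E²*b + (173 + b)) = 2 - (b*E² + (173 + b)) = 2 - (173 + b + b*E²) = 2 + (-173 - b - b*E²) = -171 - b - b*E²)
(299111 + D(-177, 135)) + (-34210 + 78292) = (299111 + (-171 - 1*135 - 1*135*(-177)²)) + (-34210 + 78292) = (299111 + (-171 - 135 - 1*135*31329)) + 44082 = (299111 + (-171 - 135 - 4229415)) + 44082 = (299111 - 4229721) + 44082 = -3930610 + 44082 = -3886528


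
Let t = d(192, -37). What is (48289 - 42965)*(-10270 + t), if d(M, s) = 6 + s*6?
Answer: -55827464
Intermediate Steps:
d(M, s) = 6 + 6*s
t = -216 (t = 6 + 6*(-37) = 6 - 222 = -216)
(48289 - 42965)*(-10270 + t) = (48289 - 42965)*(-10270 - 216) = 5324*(-10486) = -55827464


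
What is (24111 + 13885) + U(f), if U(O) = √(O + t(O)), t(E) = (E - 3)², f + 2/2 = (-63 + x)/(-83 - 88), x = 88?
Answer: 37996 + √469165/171 ≈ 38000.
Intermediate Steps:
f = -196/171 (f = -1 + (-63 + 88)/(-83 - 88) = -1 + 25/(-171) = -1 + 25*(-1/171) = -1 - 25/171 = -196/171 ≈ -1.1462)
t(E) = (-3 + E)²
U(O) = √(O + (-3 + O)²)
(24111 + 13885) + U(f) = (24111 + 13885) + √(-196/171 + (-3 - 196/171)²) = 37996 + √(-196/171 + (-709/171)²) = 37996 + √(-196/171 + 502681/29241) = 37996 + √(469165/29241) = 37996 + √469165/171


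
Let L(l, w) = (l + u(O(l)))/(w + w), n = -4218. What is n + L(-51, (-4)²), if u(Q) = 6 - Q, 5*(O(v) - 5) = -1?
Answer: -675129/160 ≈ -4219.6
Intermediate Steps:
O(v) = 24/5 (O(v) = 5 + (⅕)*(-1) = 5 - ⅕ = 24/5)
L(l, w) = (6/5 + l)/(2*w) (L(l, w) = (l + (6 - 1*24/5))/(w + w) = (l + (6 - 24/5))/((2*w)) = (l + 6/5)*(1/(2*w)) = (6/5 + l)*(1/(2*w)) = (6/5 + l)/(2*w))
n + L(-51, (-4)²) = -4218 + (6 + 5*(-51))/(10*((-4)²)) = -4218 + (⅒)*(6 - 255)/16 = -4218 + (⅒)*(1/16)*(-249) = -4218 - 249/160 = -675129/160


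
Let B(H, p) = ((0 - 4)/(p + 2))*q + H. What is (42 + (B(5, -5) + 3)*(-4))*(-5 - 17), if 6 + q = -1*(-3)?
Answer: -572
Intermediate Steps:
q = -3 (q = -6 - 1*(-3) = -6 + 3 = -3)
B(H, p) = H + 12/(2 + p) (B(H, p) = ((0 - 4)/(p + 2))*(-3) + H = -4/(2 + p)*(-3) + H = 12/(2 + p) + H = H + 12/(2 + p))
(42 + (B(5, -5) + 3)*(-4))*(-5 - 17) = (42 + ((12 + 2*5 + 5*(-5))/(2 - 5) + 3)*(-4))*(-5 - 17) = (42 + ((12 + 10 - 25)/(-3) + 3)*(-4))*(-22) = (42 + (-⅓*(-3) + 3)*(-4))*(-22) = (42 + (1 + 3)*(-4))*(-22) = (42 + 4*(-4))*(-22) = (42 - 16)*(-22) = 26*(-22) = -572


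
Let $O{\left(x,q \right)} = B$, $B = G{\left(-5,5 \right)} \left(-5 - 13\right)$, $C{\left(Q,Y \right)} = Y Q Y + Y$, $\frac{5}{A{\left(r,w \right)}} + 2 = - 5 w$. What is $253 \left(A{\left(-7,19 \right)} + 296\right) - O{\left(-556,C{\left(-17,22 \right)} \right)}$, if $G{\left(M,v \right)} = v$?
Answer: $\frac{7271601}{97} \approx 74965.0$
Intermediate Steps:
$A{\left(r,w \right)} = \frac{5}{-2 - 5 w}$
$C{\left(Q,Y \right)} = Y + Q Y^{2}$ ($C{\left(Q,Y \right)} = Q Y Y + Y = Q Y^{2} + Y = Y + Q Y^{2}$)
$B = -90$ ($B = 5 \left(-5 - 13\right) = 5 \left(-18\right) = -90$)
$O{\left(x,q \right)} = -90$
$253 \left(A{\left(-7,19 \right)} + 296\right) - O{\left(-556,C{\left(-17,22 \right)} \right)} = 253 \left(- \frac{5}{2 + 5 \cdot 19} + 296\right) - -90 = 253 \left(- \frac{5}{2 + 95} + 296\right) + 90 = 253 \left(- \frac{5}{97} + 296\right) + 90 = 253 \cdot \frac{28707}{97} + 90 = \frac{7262871}{97} + 90 = \frac{7271601}{97}$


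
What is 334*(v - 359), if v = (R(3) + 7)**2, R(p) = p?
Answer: -86506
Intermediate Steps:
v = 100 (v = (3 + 7)**2 = 10**2 = 100)
334*(v - 359) = 334*(100 - 359) = 334*(-259) = -86506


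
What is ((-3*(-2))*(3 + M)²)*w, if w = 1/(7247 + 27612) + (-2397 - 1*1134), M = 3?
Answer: -26586819648/34859 ≈ -7.6270e+5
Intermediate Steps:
w = -123087128/34859 (w = 1/34859 + (-2397 - 1134) = 1/34859 - 3531 = -123087128/34859 ≈ -3531.0)
((-3*(-2))*(3 + M)²)*w = ((-3*(-2))*(3 + 3)²)*(-123087128/34859) = (6*6²)*(-123087128/34859) = (6*36)*(-123087128/34859) = 216*(-123087128/34859) = -26586819648/34859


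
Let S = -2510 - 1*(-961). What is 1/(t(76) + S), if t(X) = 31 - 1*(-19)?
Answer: -1/1499 ≈ -0.00066711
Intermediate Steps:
t(X) = 50 (t(X) = 31 + 19 = 50)
S = -1549 (S = -2510 + 961 = -1549)
1/(t(76) + S) = 1/(50 - 1549) = 1/(-1499) = -1/1499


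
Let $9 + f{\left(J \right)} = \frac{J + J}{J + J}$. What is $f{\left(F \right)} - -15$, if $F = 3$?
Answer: $7$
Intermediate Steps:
$f{\left(J \right)} = -8$ ($f{\left(J \right)} = -9 + \frac{J + J}{J + J} = -9 + \frac{2 J}{2 J} = -9 + 2 J \frac{1}{2 J} = -9 + 1 = -8$)
$f{\left(F \right)} - -15 = -8 - -15 = -8 + 15 = 7$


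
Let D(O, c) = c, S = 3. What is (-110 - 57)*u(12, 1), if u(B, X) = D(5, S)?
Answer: -501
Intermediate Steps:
u(B, X) = 3
(-110 - 57)*u(12, 1) = (-110 - 57)*3 = -167*3 = -501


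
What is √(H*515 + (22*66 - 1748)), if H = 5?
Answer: √2279 ≈ 47.739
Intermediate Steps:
√(H*515 + (22*66 - 1748)) = √(5*515 + (22*66 - 1748)) = √(2575 + (1452 - 1748)) = √(2575 - 296) = √2279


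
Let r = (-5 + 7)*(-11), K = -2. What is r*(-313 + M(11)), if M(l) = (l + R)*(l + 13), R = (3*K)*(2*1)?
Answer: 7414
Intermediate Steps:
R = -12 (R = (3*(-2))*(2*1) = -6*2 = -12)
M(l) = (-12 + l)*(13 + l) (M(l) = (l - 12)*(l + 13) = (-12 + l)*(13 + l))
r = -22 (r = 2*(-11) = -22)
r*(-313 + M(11)) = -22*(-313 + (-156 + 11 + 11²)) = -22*(-313 + (-156 + 11 + 121)) = -22*(-313 - 24) = -22*(-337) = 7414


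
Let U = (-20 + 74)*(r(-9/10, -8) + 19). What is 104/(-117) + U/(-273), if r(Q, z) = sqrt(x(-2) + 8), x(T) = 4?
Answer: -3806/819 - 36*sqrt(3)/91 ≈ -5.3323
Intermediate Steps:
r(Q, z) = 2*sqrt(3) (r(Q, z) = sqrt(4 + 8) = sqrt(12) = 2*sqrt(3))
U = 1026 + 108*sqrt(3) (U = (-20 + 74)*(2*sqrt(3) + 19) = 54*(19 + 2*sqrt(3)) = 1026 + 108*sqrt(3) ≈ 1213.1)
104/(-117) + U/(-273) = 104/(-117) + (1026 + 108*sqrt(3))/(-273) = 104*(-1/117) + (1026 + 108*sqrt(3))*(-1/273) = -8/9 + (-342/91 - 36*sqrt(3)/91) = -3806/819 - 36*sqrt(3)/91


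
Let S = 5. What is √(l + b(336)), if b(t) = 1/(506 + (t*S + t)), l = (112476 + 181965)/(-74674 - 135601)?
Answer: I*√93180788497186/8158670 ≈ 1.1832*I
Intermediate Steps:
l = -294441/210275 (l = 294441/(-210275) = 294441*(-1/210275) = -294441/210275 ≈ -1.4003)
b(t) = 1/(506 + 6*t) (b(t) = 1/(506 + (t*5 + t)) = 1/(506 + (5*t + t)) = 1/(506 + 6*t))
√(l + b(336)) = √(-294441/210275 + 1/(2*(253 + 3*336))) = √(-294441/210275 + 1/(2*(253 + 1008))) = √(-294441/210275 + (½)/1261) = √(-294441/210275 + (½)*(1/1261)) = √(-294441/210275 + 1/2522) = √(-57105379/40793350) = I*√93180788497186/8158670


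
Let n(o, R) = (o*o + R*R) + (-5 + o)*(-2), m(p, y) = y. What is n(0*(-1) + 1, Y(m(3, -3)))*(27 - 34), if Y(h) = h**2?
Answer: -630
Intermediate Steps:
n(o, R) = 10 + R**2 + o**2 - 2*o (n(o, R) = (o**2 + R**2) + (10 - 2*o) = (R**2 + o**2) + (10 - 2*o) = 10 + R**2 + o**2 - 2*o)
n(0*(-1) + 1, Y(m(3, -3)))*(27 - 34) = (10 + ((-3)**2)**2 + (0*(-1) + 1)**2 - 2*(0*(-1) + 1))*(27 - 34) = (10 + 9**2 + (0 + 1)**2 - 2*(0 + 1))*(-7) = (10 + 81 + 1**2 - 2*1)*(-7) = (10 + 81 + 1 - 2)*(-7) = 90*(-7) = -630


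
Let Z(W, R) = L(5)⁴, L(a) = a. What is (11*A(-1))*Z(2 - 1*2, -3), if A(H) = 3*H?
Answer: -20625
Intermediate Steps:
Z(W, R) = 625 (Z(W, R) = 5⁴ = 625)
(11*A(-1))*Z(2 - 1*2, -3) = (11*(3*(-1)))*625 = (11*(-3))*625 = -33*625 = -20625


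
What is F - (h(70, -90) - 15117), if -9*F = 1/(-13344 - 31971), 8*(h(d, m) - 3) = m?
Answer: 24674425339/1631340 ≈ 15125.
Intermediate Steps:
h(d, m) = 3 + m/8
F = 1/407835 (F = -1/(9*(-13344 - 31971)) = -⅑/(-45315) = -⅑*(-1/45315) = 1/407835 ≈ 2.4520e-6)
F - (h(70, -90) - 15117) = 1/407835 - ((3 + (⅛)*(-90)) - 15117) = 1/407835 - ((3 - 45/4) - 15117) = 1/407835 - (-33/4 - 15117) = 1/407835 - 1*(-60501/4) = 1/407835 + 60501/4 = 24674425339/1631340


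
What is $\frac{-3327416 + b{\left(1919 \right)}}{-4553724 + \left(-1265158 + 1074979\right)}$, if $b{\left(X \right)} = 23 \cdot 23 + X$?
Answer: $\frac{3324968}{4743903} \approx 0.70089$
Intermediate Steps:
$b{\left(X \right)} = 529 + X$
$\frac{-3327416 + b{\left(1919 \right)}}{-4553724 + \left(-1265158 + 1074979\right)} = \frac{-3327416 + \left(529 + 1919\right)}{-4553724 + \left(-1265158 + 1074979\right)} = \frac{-3327416 + 2448}{-4553724 - 190179} = - \frac{3324968}{-4743903} = \left(-3324968\right) \left(- \frac{1}{4743903}\right) = \frac{3324968}{4743903}$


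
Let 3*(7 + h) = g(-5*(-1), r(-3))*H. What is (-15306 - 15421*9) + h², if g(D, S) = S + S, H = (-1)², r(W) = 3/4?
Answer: -616211/4 ≈ -1.5405e+5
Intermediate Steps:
r(W) = ¾ (r(W) = 3*(¼) = ¾)
H = 1
g(D, S) = 2*S
h = -13/2 (h = -7 + ((2*(¾))*1)/3 = -7 + ((3/2)*1)/3 = -7 + (⅓)*(3/2) = -7 + ½ = -13/2 ≈ -6.5000)
(-15306 - 15421*9) + h² = (-15306 - 15421*9) + (-13/2)² = (-15306 - 138789) + 169/4 = -154095 + 169/4 = -616211/4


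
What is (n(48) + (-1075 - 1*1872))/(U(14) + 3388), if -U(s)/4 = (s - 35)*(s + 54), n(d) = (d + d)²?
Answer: 6269/9100 ≈ 0.68890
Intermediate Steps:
n(d) = 4*d² (n(d) = (2*d)² = 4*d²)
U(s) = -4*(-35 + s)*(54 + s) (U(s) = -4*(s - 35)*(s + 54) = -4*(-35 + s)*(54 + s))
(n(48) + (-1075 - 1*1872))/(U(14) + 3388) = (4*48² + (-1075 - 1*1872))/((7560 - 76*14 - 4*14²) + 3388) = (4*2304 + (-1075 - 1872))/((7560 - 1064 - 4*196) + 3388) = (9216 - 2947)/((7560 - 1064 - 784) + 3388) = 6269/(5712 + 3388) = 6269/9100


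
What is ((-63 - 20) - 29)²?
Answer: 12544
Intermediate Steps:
((-63 - 20) - 29)² = (-83 - 29)² = (-112)² = 12544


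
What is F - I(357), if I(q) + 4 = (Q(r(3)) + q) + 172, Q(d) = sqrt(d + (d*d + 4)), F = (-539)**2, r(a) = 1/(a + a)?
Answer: 289996 - sqrt(151)/6 ≈ 2.8999e+5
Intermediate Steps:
r(a) = 1/(2*a)
F = 290521
Q(d) = sqrt(4 + d + d**2) (Q(d) = sqrt(d + (d**2 + 4)) = sqrt(d + (4 + d**2)) = sqrt(4 + d + d**2))
I(q) = 168 + q + sqrt(151)/6 (I(q) = -4 + ((sqrt(4 + (1/2)/3 + ((1/2)/3)**2) + q) + 172) = -4 + ((sqrt(4 + (1/2)*(1/3) + ((1/2)*(1/3))**2) + q) + 172) = -4 + ((sqrt(4 + 1/6 + (1/6)**2) + q) + 172) = -4 + ((sqrt(4 + 1/6 + 1/36) + q) + 172) = -4 + ((sqrt(151/36) + q) + 172) = -4 + ((sqrt(151)/6 + q) + 172) = -4 + ((q + sqrt(151)/6) + 172) = -4 + (172 + q + sqrt(151)/6) = 168 + q + sqrt(151)/6)
F - I(357) = 290521 - (168 + 357 + sqrt(151)/6) = 290521 - (525 + sqrt(151)/6) = 290521 + (-525 - sqrt(151)/6) = 289996 - sqrt(151)/6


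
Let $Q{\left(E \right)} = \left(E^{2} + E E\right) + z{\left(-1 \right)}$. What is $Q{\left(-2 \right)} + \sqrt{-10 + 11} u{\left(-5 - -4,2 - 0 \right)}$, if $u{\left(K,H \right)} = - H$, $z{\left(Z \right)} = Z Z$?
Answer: $7$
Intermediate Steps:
$z{\left(Z \right)} = Z^{2}$
$Q{\left(E \right)} = 1 + 2 E^{2}$ ($Q{\left(E \right)} = \left(E^{2} + E E\right) + \left(-1\right)^{2} = \left(E^{2} + E^{2}\right) + 1 = 2 E^{2} + 1 = 1 + 2 E^{2}$)
$Q{\left(-2 \right)} + \sqrt{-10 + 11} u{\left(-5 - -4,2 - 0 \right)} = \left(1 + 2 \left(-2\right)^{2}\right) + \sqrt{-10 + 11} \left(- (2 - 0)\right) = \left(1 + 2 \cdot 4\right) + \sqrt{1} \left(- (2 + 0)\right) = \left(1 + 8\right) + 1 \left(\left(-1\right) 2\right) = 9 + 1 \left(-2\right) = 9 - 2 = 7$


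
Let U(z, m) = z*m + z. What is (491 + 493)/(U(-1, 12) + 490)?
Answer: 328/159 ≈ 2.0629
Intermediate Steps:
U(z, m) = z + m*z (U(z, m) = m*z + z = z + m*z)
(491 + 493)/(U(-1, 12) + 490) = (491 + 493)/(-(1 + 12) + 490) = 984/(-1*13 + 490) = 984/(-13 + 490) = 984/477 = 984*(1/477) = 328/159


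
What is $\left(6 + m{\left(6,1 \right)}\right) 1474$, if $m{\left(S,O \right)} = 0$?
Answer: $8844$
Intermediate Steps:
$\left(6 + m{\left(6,1 \right)}\right) 1474 = \left(6 + 0\right) 1474 = 6 \cdot 1474 = 8844$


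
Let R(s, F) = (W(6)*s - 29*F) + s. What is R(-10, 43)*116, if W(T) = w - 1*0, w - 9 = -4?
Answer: -151612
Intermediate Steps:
w = 5 (w = 9 - 4 = 5)
W(T) = 5 (W(T) = 5 - 1*0 = 5 + 0 = 5)
R(s, F) = -29*F + 6*s (R(s, F) = (5*s - 29*F) + s = (-29*F + 5*s) + s = -29*F + 6*s)
R(-10, 43)*116 = (-29*43 + 6*(-10))*116 = (-1247 - 60)*116 = -1307*116 = -151612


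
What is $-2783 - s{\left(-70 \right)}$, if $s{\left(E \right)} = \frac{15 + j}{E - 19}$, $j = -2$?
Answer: $- \frac{247674}{89} \approx -2782.9$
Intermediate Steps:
$s{\left(E \right)} = \frac{13}{-19 + E}$ ($s{\left(E \right)} = \frac{15 - 2}{E - 19} = \frac{13}{-19 + E}$)
$-2783 - s{\left(-70 \right)} = -2783 - \frac{13}{-19 - 70} = -2783 - \frac{13}{-89} = -2783 - 13 \left(- \frac{1}{89}\right) = -2783 - - \frac{13}{89} = -2783 + \frac{13}{89} = - \frac{247674}{89}$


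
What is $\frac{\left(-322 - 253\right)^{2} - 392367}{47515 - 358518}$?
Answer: $\frac{61742}{311003} \approx 0.19853$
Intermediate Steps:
$\frac{\left(-322 - 253\right)^{2} - 392367}{47515 - 358518} = \frac{\left(-575\right)^{2} - 392367}{-311003} = \left(330625 - 392367\right) \left(- \frac{1}{311003}\right) = \left(-61742\right) \left(- \frac{1}{311003}\right) = \frac{61742}{311003}$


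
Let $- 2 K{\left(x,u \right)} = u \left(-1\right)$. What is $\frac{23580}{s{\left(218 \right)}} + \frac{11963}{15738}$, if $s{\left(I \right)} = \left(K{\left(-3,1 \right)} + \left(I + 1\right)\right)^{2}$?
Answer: $\frac{3789929483}{3033043098} \approx 1.2495$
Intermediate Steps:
$K{\left(x,u \right)} = \frac{u}{2}$ ($K{\left(x,u \right)} = - \frac{u \left(-1\right)}{2} = - \frac{\left(-1\right) u}{2} = \frac{u}{2}$)
$s{\left(I \right)} = \left(\frac{3}{2} + I\right)^{2}$ ($s{\left(I \right)} = \left(\frac{1}{2} \cdot 1 + \left(I + 1\right)\right)^{2} = \left(\frac{1}{2} + \left(1 + I\right)\right)^{2} = \left(\frac{3}{2} + I\right)^{2}$)
$\frac{23580}{s{\left(218 \right)}} + \frac{11963}{15738} = \frac{23580}{\frac{1}{4} \left(3 + 2 \cdot 218\right)^{2}} + \frac{11963}{15738} = \frac{23580}{\frac{1}{4} \left(3 + 436\right)^{2}} + 11963 \cdot \frac{1}{15738} = \frac{23580}{\frac{1}{4} \cdot 439^{2}} + \frac{11963}{15738} = \frac{23580}{\frac{1}{4} \cdot 192721} + \frac{11963}{15738} = \frac{23580}{\frac{192721}{4}} + \frac{11963}{15738} = 23580 \cdot \frac{4}{192721} + \frac{11963}{15738} = \frac{94320}{192721} + \frac{11963}{15738} = \frac{3789929483}{3033043098}$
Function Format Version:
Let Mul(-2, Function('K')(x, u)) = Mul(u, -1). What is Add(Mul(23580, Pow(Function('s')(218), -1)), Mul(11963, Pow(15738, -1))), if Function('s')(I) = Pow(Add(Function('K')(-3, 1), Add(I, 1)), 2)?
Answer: Rational(3789929483, 3033043098) ≈ 1.2495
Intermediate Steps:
Function('K')(x, u) = Mul(Rational(1, 2), u) (Function('K')(x, u) = Mul(Rational(-1, 2), Mul(u, -1)) = Mul(Rational(-1, 2), Mul(-1, u)) = Mul(Rational(1, 2), u))
Function('s')(I) = Pow(Add(Rational(3, 2), I), 2) (Function('s')(I) = Pow(Add(Mul(Rational(1, 2), 1), Add(I, 1)), 2) = Pow(Add(Rational(1, 2), Add(1, I)), 2) = Pow(Add(Rational(3, 2), I), 2))
Add(Mul(23580, Pow(Function('s')(218), -1)), Mul(11963, Pow(15738, -1))) = Add(Mul(23580, Pow(Mul(Rational(1, 4), Pow(Add(3, Mul(2, 218)), 2)), -1)), Mul(11963, Pow(15738, -1))) = Add(Mul(23580, Pow(Mul(Rational(1, 4), Pow(Add(3, 436), 2)), -1)), Mul(11963, Rational(1, 15738))) = Add(Mul(23580, Pow(Mul(Rational(1, 4), Pow(439, 2)), -1)), Rational(11963, 15738)) = Add(Mul(23580, Pow(Mul(Rational(1, 4), 192721), -1)), Rational(11963, 15738)) = Add(Mul(23580, Pow(Rational(192721, 4), -1)), Rational(11963, 15738)) = Add(Mul(23580, Rational(4, 192721)), Rational(11963, 15738)) = Add(Rational(94320, 192721), Rational(11963, 15738)) = Rational(3789929483, 3033043098)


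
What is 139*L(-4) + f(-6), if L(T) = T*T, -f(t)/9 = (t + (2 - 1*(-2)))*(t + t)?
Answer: 2008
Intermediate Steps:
f(t) = -18*t*(4 + t) (f(t) = -9*(t + (2 - 1*(-2)))*(t + t) = -9*(t + (2 + 2))*2*t = -9*(t + 4)*2*t = -9*(4 + t)*2*t = -18*t*(4 + t))
L(T) = T**2
139*L(-4) + f(-6) = 139*(-4)**2 - 18*(-6)*(4 - 6) = 139*16 - 18*(-6)*(-2) = 2224 - 216 = 2008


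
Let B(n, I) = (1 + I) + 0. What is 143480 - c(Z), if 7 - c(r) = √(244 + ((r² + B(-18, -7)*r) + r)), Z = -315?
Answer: 143473 + 2*√25261 ≈ 1.4379e+5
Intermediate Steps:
B(n, I) = 1 + I
c(r) = 7 - √(244 + r² - 5*r) (c(r) = 7 - √(244 + ((r² + (1 - 7)*r) + r)) = 7 - √(244 + ((r² - 6*r) + r)) = 7 - √(244 + (r² - 5*r)) = 7 - √(244 + r² - 5*r))
143480 - c(Z) = 143480 - (7 - √(244 + (-315)² - 5*(-315))) = 143480 - (7 - √(244 + 99225 + 1575)) = 143480 - (7 - √101044) = 143480 - (7 - 2*√25261) = 143480 + (-7 + 2*√25261) = 143473 + 2*√25261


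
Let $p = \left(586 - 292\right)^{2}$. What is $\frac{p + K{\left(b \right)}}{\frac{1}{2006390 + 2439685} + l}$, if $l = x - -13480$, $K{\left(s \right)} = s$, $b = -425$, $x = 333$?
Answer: $\frac{382411356825}{61413633976} \approx 6.2268$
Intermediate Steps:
$p = 86436$ ($p = 294^{2} = 86436$)
$l = 13813$ ($l = 333 - -13480 = 333 + 13480 = 13813$)
$\frac{p + K{\left(b \right)}}{\frac{1}{2006390 + 2439685} + l} = \frac{86436 - 425}{\frac{1}{2006390 + 2439685} + 13813} = \frac{86011}{\frac{1}{4446075} + 13813} = \frac{86011}{\frac{61413633976}{4446075}} = 86011 \cdot \frac{4446075}{61413633976} = \frac{382411356825}{61413633976}$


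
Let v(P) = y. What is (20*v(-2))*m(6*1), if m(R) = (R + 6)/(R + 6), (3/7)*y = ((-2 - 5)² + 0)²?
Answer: 336140/3 ≈ 1.1205e+5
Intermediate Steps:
y = 16807/3 (y = 7*((-2 - 5)² + 0)²/3 = 7*((-7)² + 0)²/3 = 7*(49 + 0)²/3 = (7/3)*49² = (7/3)*2401 = 16807/3 ≈ 5602.3)
m(R) = 1 (m(R) = (6 + R)/(6 + R) = 1)
v(P) = 16807/3
(20*v(-2))*m(6*1) = (20*(16807/3))*1 = (336140/3)*1 = 336140/3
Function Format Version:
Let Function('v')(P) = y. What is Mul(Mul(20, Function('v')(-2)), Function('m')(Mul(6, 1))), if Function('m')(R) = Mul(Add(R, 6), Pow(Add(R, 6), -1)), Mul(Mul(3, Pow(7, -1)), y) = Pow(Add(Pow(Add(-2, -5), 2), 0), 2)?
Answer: Rational(336140, 3) ≈ 1.1205e+5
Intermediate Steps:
y = Rational(16807, 3) (y = Mul(Rational(7, 3), Pow(Add(Pow(Add(-2, -5), 2), 0), 2)) = Mul(Rational(7, 3), Pow(Add(Pow(-7, 2), 0), 2)) = Mul(Rational(7, 3), Pow(Add(49, 0), 2)) = Mul(Rational(7, 3), Pow(49, 2)) = Mul(Rational(7, 3), 2401) = Rational(16807, 3) ≈ 5602.3)
Function('m')(R) = 1 (Function('m')(R) = Mul(Add(6, R), Pow(Add(6, R), -1)) = 1)
Function('v')(P) = Rational(16807, 3)
Mul(Mul(20, Function('v')(-2)), Function('m')(Mul(6, 1))) = Mul(Mul(20, Rational(16807, 3)), 1) = Mul(Rational(336140, 3), 1) = Rational(336140, 3)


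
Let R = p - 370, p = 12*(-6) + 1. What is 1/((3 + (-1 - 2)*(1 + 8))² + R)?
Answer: 1/135 ≈ 0.0074074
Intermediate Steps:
p = -71 (p = -72 + 1 = -71)
R = -441 (R = -71 - 370 = -441)
1/((3 + (-1 - 2)*(1 + 8))² + R) = 1/((3 + (-1 - 2)*(1 + 8))² - 441) = 1/((3 - 3*9)² - 441) = 1/((3 - 27)² - 441) = 1/((-24)² - 441) = 1/(576 - 441) = 1/135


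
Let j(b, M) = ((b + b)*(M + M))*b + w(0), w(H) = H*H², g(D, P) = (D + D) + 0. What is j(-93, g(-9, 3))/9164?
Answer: -155682/2291 ≈ -67.954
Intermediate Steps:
g(D, P) = 2*D (g(D, P) = 2*D + 0 = 2*D)
w(H) = H³
j(b, M) = 4*M*b² (j(b, M) = ((b + b)*(M + M))*b + 0³ = ((2*b)*(2*M))*b + 0 = (4*M*b)*b + 0 = 4*M*b² + 0 = 4*M*b²)
j(-93, g(-9, 3))/9164 = (4*(2*(-9))*(-93)²)/9164 = (4*(-18)*8649)*(1/9164) = -622728*1/9164 = -155682/2291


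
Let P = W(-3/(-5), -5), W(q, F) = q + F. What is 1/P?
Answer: -5/22 ≈ -0.22727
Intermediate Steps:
W(q, F) = F + q
P = -22/5 (P = -5 - 3/(-5) = -5 - 3*(-⅕) = -5 + ⅗ = -22/5 ≈ -4.4000)
1/P = 1/(-22/5) = -5/22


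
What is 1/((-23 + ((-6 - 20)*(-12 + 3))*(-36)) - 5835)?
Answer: -1/14282 ≈ -7.0018e-5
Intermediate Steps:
1/((-23 + ((-6 - 20)*(-12 + 3))*(-36)) - 5835) = 1/((-23 - 26*(-9)*(-36)) - 5835) = 1/((-23 + 234*(-36)) - 5835) = 1/((-23 - 8424) - 5835) = 1/(-8447 - 5835) = 1/(-14282) = -1/14282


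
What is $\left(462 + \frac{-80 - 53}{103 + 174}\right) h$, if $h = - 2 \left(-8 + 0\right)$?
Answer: $\frac{2045456}{277} \approx 7384.3$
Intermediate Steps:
$h = 16$ ($h = \left(-2\right) \left(-8\right) = 16$)
$\left(462 + \frac{-80 - 53}{103 + 174}\right) h = \left(462 + \frac{-80 - 53}{103 + 174}\right) 16 = \left(462 - \frac{133}{277}\right) 16 = \frac{127841}{277} \cdot 16 = \frac{2045456}{277}$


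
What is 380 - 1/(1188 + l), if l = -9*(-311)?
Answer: 1515059/3987 ≈ 380.00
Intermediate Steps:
l = 2799
380 - 1/(1188 + l) = 380 - 1/(1188 + 2799) = 380 - 1/3987 = 1515059/3987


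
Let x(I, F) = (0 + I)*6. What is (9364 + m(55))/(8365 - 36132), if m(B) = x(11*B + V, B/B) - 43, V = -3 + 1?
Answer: -12939/27767 ≈ -0.46598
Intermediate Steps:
V = -2
x(I, F) = 6*I (x(I, F) = I*6 = 6*I)
m(B) = -55 + 66*B (m(B) = 6*(11*B - 2) - 43 = 6*(-2 + 11*B) - 43 = (-12 + 66*B) - 43 = -55 + 66*B)
(9364 + m(55))/(8365 - 36132) = (9364 + (-55 + 66*55))/(8365 - 36132) = (9364 + (-55 + 3630))/(-27767) = (9364 + 3575)*(-1/27767) = 12939*(-1/27767) = -12939/27767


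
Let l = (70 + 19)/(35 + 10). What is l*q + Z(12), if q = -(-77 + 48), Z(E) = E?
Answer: 3121/45 ≈ 69.356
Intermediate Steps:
l = 89/45 ≈ 1.9778
q = 29 (q = -1*(-29) = 29)
l*q + Z(12) = (89/45)*29 + 12 = 2581/45 + 12 = 3121/45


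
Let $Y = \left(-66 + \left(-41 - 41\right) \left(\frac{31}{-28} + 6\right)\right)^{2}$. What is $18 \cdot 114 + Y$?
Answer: $\frac{43186873}{196} \approx 2.2034 \cdot 10^{5}$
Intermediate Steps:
$Y = \frac{42784681}{196}$ ($Y = \left(-66 - 82 \left(31 \left(- \frac{1}{28}\right) + 6\right)\right)^{2} = \left(-66 - 82 \left(- \frac{31}{28} + 6\right)\right)^{2} = \left(-66 - \frac{5617}{14}\right)^{2} = \left(- \frac{6541}{14}\right)^{2} = \frac{42784681}{196} \approx 2.1829 \cdot 10^{5}$)
$18 \cdot 114 + Y = 18 \cdot 114 + \frac{42784681}{196} = 2052 + \frac{42784681}{196} = \frac{43186873}{196}$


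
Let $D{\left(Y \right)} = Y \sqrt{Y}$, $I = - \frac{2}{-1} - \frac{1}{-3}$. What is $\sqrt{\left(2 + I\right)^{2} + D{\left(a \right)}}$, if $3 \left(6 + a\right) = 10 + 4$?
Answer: $\frac{\sqrt{169 - 8 i \sqrt{3}}}{3} \approx 4.337 - 0.1775 i$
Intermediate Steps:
$a = - \frac{4}{3}$ ($a = -6 + \frac{10 + 4}{3} = -6 + \frac{1}{3} \cdot 14 = -6 + \frac{14}{3} = - \frac{4}{3} \approx -1.3333$)
$I = \frac{7}{3}$ ($I = \left(-2\right) \left(-1\right) - - \frac{1}{3} = 2 + \frac{1}{3} = \frac{7}{3} \approx 2.3333$)
$D{\left(Y \right)} = Y^{\frac{3}{2}}$
$\sqrt{\left(2 + I\right)^{2} + D{\left(a \right)}} = \sqrt{\left(2 + \frac{7}{3}\right)^{2} + \left(- \frac{4}{3}\right)^{\frac{3}{2}}} = \sqrt{\left(\frac{13}{3}\right)^{2} - \frac{8 i \sqrt{3}}{9}} = \sqrt{\frac{169}{9} - \frac{8 i \sqrt{3}}{9}}$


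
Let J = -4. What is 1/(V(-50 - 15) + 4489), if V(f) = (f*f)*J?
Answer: -1/12411 ≈ -8.0574e-5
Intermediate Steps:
V(f) = -4*f² (V(f) = (f*f)*(-4) = f²*(-4) = -4*f²)
1/(V(-50 - 15) + 4489) = 1/(-4*(-50 - 15)² + 4489) = 1/(-4*(-65)² + 4489) = 1/(-4*4225 + 4489) = 1/(-16900 + 4489) = 1/(-12411) = -1/12411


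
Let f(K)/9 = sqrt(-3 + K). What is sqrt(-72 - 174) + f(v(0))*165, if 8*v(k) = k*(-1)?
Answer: I*(sqrt(246) + 1485*sqrt(3)) ≈ 2587.8*I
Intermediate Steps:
v(k) = -k/8 (v(k) = (k*(-1))/8 = (-k)/8 = -k/8)
f(K) = 9*sqrt(-3 + K)
sqrt(-72 - 174) + f(v(0))*165 = sqrt(-72 - 174) + (9*sqrt(-3 - 1/8*0))*165 = sqrt(-246) + (9*sqrt(-3 + 0))*165 = I*sqrt(246) + (9*sqrt(-3))*165 = I*sqrt(246) + (9*(I*sqrt(3)))*165 = I*sqrt(246) + (9*I*sqrt(3))*165 = I*sqrt(246) + 1485*I*sqrt(3)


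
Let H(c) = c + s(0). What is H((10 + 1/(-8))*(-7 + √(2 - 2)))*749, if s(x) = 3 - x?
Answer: -396221/8 ≈ -49528.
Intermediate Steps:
H(c) = 3 + c (H(c) = c + (3 - 1*0) = c + (3 + 0) = c + 3 = 3 + c)
H((10 + 1/(-8))*(-7 + √(2 - 2)))*749 = (3 + (10 + 1/(-8))*(-7 + √(2 - 2)))*749 = (3 + (10 - ⅛)*(-7 + √0))*749 = (3 + 79*(-7 + 0)/8)*749 = (3 + (79/8)*(-7))*749 = (3 - 553/8)*749 = -529/8*749 = -396221/8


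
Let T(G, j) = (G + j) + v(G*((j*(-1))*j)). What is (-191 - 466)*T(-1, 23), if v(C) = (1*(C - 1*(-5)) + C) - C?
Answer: -365292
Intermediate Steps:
v(C) = 5 + C (v(C) = (1*(C + 5) + C) - C = (1*(5 + C) + C) - C = ((5 + C) + C) - C = (5 + 2*C) - C = 5 + C)
T(G, j) = 5 + G + j - G*j**2 (T(G, j) = (G + j) + (5 + G*((j*(-1))*j)) = (G + j) + (5 + G*((-j)*j)) = (G + j) + (5 + G*(-j**2)) = (G + j) + (5 - G*j**2) = 5 + G + j - G*j**2)
(-191 - 466)*T(-1, 23) = (-191 - 466)*(5 - 1 + 23 - 1*(-1)*23**2) = -657*(5 - 1 + 23 - 1*(-1)*529) = -657*(5 - 1 + 23 + 529) = -657*556 = -365292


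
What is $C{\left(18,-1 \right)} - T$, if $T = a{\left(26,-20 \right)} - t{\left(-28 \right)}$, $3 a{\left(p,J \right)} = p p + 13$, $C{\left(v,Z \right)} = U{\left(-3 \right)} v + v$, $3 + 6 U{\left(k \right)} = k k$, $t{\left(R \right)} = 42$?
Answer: $- \frac{455}{3} \approx -151.67$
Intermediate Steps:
$U{\left(k \right)} = - \frac{1}{2} + \frac{k^{2}}{6}$ ($U{\left(k \right)} = - \frac{1}{2} + \frac{k k}{6} = - \frac{1}{2} + \frac{k^{2}}{6}$)
$C{\left(v,Z \right)} = 2 v$ ($C{\left(v,Z \right)} = \left(- \frac{1}{2} + \frac{\left(-3\right)^{2}}{6}\right) v + v = \left(- \frac{1}{2} + \frac{1}{6} \cdot 9\right) v + v = \left(- \frac{1}{2} + \frac{3}{2}\right) v + v = 1 v + v = v + v = 2 v$)
$a{\left(p,J \right)} = \frac{13}{3} + \frac{p^{2}}{3}$ ($a{\left(p,J \right)} = \frac{p p + 13}{3} = \frac{p^{2} + 13}{3} = \frac{13 + p^{2}}{3} = \frac{13}{3} + \frac{p^{2}}{3}$)
$T = \frac{563}{3}$ ($T = \left(\frac{13}{3} + \frac{26^{2}}{3}\right) - 42 = \left(\frac{13}{3} + \frac{1}{3} \cdot 676\right) - 42 = \left(\frac{13}{3} + \frac{676}{3}\right) - 42 = \frac{689}{3} - 42 = \frac{563}{3} \approx 187.67$)
$C{\left(18,-1 \right)} - T = 2 \cdot 18 - \frac{563}{3} = 36 - \frac{563}{3} = - \frac{455}{3}$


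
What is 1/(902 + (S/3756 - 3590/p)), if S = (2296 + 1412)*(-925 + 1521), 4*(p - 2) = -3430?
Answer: 535543/800411730 ≈ 0.00066908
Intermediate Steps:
p = -1711/2 (p = 2 + (¼)*(-3430) = 2 - 1715/2 = -1711/2 ≈ -855.50)
S = 2209968 (S = 3708*596 = 2209968)
1/(902 + (S/3756 - 3590/p)) = 1/(902 + (2209968/3756 - 3590/(-1711/2))) = 1/(902 + (2209968*(1/3756) - 3590*(-2/1711))) = 1/(902 + (184164/313 + 7180/1711)) = 1/(902 + 317351944/535543) = 1/(800411730/535543) = 535543/800411730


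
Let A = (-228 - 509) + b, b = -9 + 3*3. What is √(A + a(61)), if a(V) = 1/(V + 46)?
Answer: 3*I*√937534/107 ≈ 27.148*I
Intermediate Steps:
a(V) = 1/(46 + V)
b = 0 (b = -9 + 9 = 0)
A = -737 (A = (-228 - 509) + 0 = -737 + 0 = -737)
√(A + a(61)) = √(-737 + 1/(46 + 61)) = √(-737 + 1/107) = √(-78858/107) = 3*I*√937534/107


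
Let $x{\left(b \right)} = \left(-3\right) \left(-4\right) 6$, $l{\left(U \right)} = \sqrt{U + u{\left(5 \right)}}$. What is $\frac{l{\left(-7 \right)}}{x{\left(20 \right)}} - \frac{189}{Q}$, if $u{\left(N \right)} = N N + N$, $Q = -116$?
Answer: $\frac{189}{116} + \frac{\sqrt{23}}{72} \approx 1.6959$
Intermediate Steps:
$u{\left(N \right)} = N + N^{2}$ ($u{\left(N \right)} = N^{2} + N = N + N^{2}$)
$l{\left(U \right)} = \sqrt{30 + U}$ ($l{\left(U \right)} = \sqrt{U + 5 \left(1 + 5\right)} = \sqrt{U + 5 \cdot 6} = \sqrt{U + 30} = \sqrt{30 + U}$)
$x{\left(b \right)} = 72$ ($x{\left(b \right)} = 12 \cdot 6 = 72$)
$\frac{l{\left(-7 \right)}}{x{\left(20 \right)}} - \frac{189}{Q} = \frac{\sqrt{30 - 7}}{72} - \frac{189}{-116} = \sqrt{23} \cdot \frac{1}{72} - - \frac{189}{116} = \frac{\sqrt{23}}{72} + \frac{189}{116} = \frac{189}{116} + \frac{\sqrt{23}}{72}$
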